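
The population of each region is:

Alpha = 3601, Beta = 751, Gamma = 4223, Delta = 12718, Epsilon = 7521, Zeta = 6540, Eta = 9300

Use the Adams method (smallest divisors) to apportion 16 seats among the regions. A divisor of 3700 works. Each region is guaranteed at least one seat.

Alpha 1, Beta 1, Gamma 2, Delta 4, Epsilon 3, Zeta 2, Eta 3

With modified divisor 3700: modified quotas Alpha 0.973, Beta 0.203, Gamma 1.141, Delta 3.437, Epsilon 2.033, Zeta 1.768, Eta 2.514.
Rounding up: Alpha 1, Beta 1, Gamma 2, Delta 4, Epsilon 3, Zeta 2, Eta 3 (total 16).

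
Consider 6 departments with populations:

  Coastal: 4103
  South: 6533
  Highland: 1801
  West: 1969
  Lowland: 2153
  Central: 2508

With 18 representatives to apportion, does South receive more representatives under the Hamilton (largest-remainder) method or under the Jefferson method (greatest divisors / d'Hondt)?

Hamilton: Coastal 4, South 6, Highland 2, West 2, Lowland 2, Central 2.
Jefferson: Coastal 4, South 7, Highland 1, West 2, Lowland 2, Central 2.
South gets 6 under Hamilton and 7 under Jefferson.

Jefferson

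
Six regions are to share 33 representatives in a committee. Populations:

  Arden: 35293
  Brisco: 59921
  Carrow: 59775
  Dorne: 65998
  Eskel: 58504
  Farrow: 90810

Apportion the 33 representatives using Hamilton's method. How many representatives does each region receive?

Arden 3, Brisco 6, Carrow 5, Dorne 6, Eskel 5, Farrow 8

Total 370301; standard divisor 370301/33 ≈ 11221.242.
Standard quotas: Arden 3.1452, Brisco 5.3400, Carrow 5.3270, Dorne 5.8815, Eskel 5.2137, Farrow 8.0927.
Lower quotas: Arden 3, Brisco 5, Carrow 5, Dorne 5, Eskel 5, Farrow 8 (sum 31, leaving 2 seats).
Remainders in descending order: Dorne 0.8815, Brisco 0.3400, Carrow 0.3270, Eskel 0.2137, Arden 0.1452, Farrow 0.0927.
The surplus seats go to Dorne, Brisco.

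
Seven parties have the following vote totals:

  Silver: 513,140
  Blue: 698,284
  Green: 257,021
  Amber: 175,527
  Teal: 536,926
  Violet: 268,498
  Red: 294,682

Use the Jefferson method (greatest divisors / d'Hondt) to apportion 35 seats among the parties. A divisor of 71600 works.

Silver 7, Blue 9, Green 3, Amber 2, Teal 7, Violet 3, Red 4

With modified divisor 71600: modified quotas Silver 7.167, Blue 9.753, Green 3.590, Amber 2.451, Teal 7.499, Violet 3.750, Red 4.116.
Rounding down: Silver 7, Blue 9, Green 3, Amber 2, Teal 7, Violet 3, Red 4 (total 35).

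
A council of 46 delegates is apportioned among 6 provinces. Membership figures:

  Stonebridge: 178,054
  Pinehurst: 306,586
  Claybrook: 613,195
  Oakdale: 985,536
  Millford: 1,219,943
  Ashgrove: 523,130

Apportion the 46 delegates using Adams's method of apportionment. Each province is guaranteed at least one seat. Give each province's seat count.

Stonebridge 3, Pinehurst 4, Claybrook 7, Oakdale 12, Millford 14, Ashgrove 6

Standard divisor 3826444/46 ≈ 83183.565; standard quotas: Stonebridge 2.140, Pinehurst 3.686, Claybrook 7.372, Oakdale 11.848, Millford 14.666, Ashgrove 6.289.
Rounding up gives 3, 4, 8, 12, 15, 7 = 49 seats, so the divisor must be adjusted.
With modified divisor 88027.6: modified quotas Stonebridge 2.023, Pinehurst 3.483, Claybrook 6.966, Oakdale 11.196, Millford 13.859, Ashgrove 5.943.
Rounding up: Stonebridge 3, Pinehurst 4, Claybrook 7, Oakdale 12, Millford 14, Ashgrove 6 (total 46).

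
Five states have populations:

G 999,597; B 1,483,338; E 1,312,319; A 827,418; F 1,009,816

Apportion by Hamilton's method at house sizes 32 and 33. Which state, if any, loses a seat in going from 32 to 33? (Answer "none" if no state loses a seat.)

At 32 seats: G 6, B 8, E 7, A 5, F 6.
At 33 seats: G 6, B 9, E 7, A 5, F 6.
No state's allocation decreased.

none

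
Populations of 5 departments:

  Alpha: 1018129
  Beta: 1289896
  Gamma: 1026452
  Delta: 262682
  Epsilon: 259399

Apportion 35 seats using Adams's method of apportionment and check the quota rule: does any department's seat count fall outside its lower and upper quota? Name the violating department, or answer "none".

none

Standard quotas: Alpha 9.240, Beta 11.706, Gamma 9.316, Delta 2.384, Epsilon 2.354.
Adams allocation: Alpha 9, Beta 11, Gamma 9, Delta 3, Epsilon 3.
Every allocation lies between the lower and upper quota.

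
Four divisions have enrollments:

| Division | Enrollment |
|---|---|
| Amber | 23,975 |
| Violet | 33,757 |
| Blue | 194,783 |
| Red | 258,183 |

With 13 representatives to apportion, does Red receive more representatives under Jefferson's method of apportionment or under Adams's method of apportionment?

Jefferson

Jefferson: Amber 0, Violet 1, Blue 5, Red 7.
Adams: Amber 1, Violet 1, Blue 5, Red 6.
Red gets 7 under Jefferson and 6 under Adams.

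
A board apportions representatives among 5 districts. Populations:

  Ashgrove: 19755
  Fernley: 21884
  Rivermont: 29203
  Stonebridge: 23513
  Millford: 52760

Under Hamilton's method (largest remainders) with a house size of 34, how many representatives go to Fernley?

5

Total 147115; standard divisor 147115/34 ≈ 4326.912.
Standard quotas: Ashgrove 4.5656, Fernley 5.0576, Rivermont 6.7492, Stonebridge 5.4341, Millford 12.1935.
Lower quotas: Ashgrove 4, Fernley 5, Rivermont 6, Stonebridge 5, Millford 12 (sum 32, leaving 2 seats).
Remainders in descending order: Rivermont 0.7492, Ashgrove 0.5656, Stonebridge 0.4341, Millford 0.1935, Fernley 0.0576.
Largest remainders: Rivermont, Ashgrove receive the extra seats.
Fernley receives 5.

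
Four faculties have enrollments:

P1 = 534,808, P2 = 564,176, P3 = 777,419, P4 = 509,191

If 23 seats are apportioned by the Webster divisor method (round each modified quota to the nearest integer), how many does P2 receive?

Standard divisor 2385594/23 ≈ 103721.478; standard quotas: P1 5.156, P2 5.439, P3 7.495, P4 4.909.
Rounding to the nearest integer gives 5, 5, 7, 5 = 22 seats, so the divisor must be adjusted.
With modified divisor 103100: modified quotas P1 5.187, P2 5.472, P3 7.540, P4 4.939.
Rounding to the nearest integer: P1 5, P2 5, P3 8, P4 5 (total 23).
P2 receives 5.

5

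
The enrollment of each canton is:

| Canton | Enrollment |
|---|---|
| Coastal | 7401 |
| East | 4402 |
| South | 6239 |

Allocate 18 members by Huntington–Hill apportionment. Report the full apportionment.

With divisor 987: modified quotas Coastal 7.498, East 4.460, South 6.321.
Geometric-mean thresholds: Coastal √(7·8)=7.483, East √(4·5)=4.472, South √(6·7)=6.481.
Each quota rounded against its threshold gives Coastal 8, East 4, South 6 (total 18).

Coastal=8, East=4, South=6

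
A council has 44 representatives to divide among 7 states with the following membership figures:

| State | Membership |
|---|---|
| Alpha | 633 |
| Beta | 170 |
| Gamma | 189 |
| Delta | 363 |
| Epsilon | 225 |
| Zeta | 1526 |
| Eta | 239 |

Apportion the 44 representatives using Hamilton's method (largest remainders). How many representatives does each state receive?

The standard divisor is 3345/44 ≈ 76.023.
Standard quotas: Alpha 8.326, Beta 2.236, Gamma 2.486, Delta 4.775, Epsilon 2.960, Zeta 20.073, Eta 3.144.
Lower quotas: Alpha 8, Beta 2, Gamma 2, Delta 4, Epsilon 2, Zeta 20, Eta 3 (sum 41, leaving 3 seats).
Remainders in descending order: Epsilon 0.960, Delta 0.775, Gamma 0.486, Alpha 0.326, Beta 0.236, Eta 0.144, Zeta 0.073.
The surplus seats go to Epsilon, Delta, Gamma.

Alpha=8, Beta=2, Gamma=3, Delta=5, Epsilon=3, Zeta=20, Eta=3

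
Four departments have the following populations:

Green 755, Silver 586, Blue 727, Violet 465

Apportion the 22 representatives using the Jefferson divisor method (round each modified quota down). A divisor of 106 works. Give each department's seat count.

Green 7, Silver 5, Blue 6, Violet 4

With modified divisor 106: modified quotas Green 7.123, Silver 5.528, Blue 6.858, Violet 4.387.
Rounding down: Green 7, Silver 5, Blue 6, Violet 4 (total 22).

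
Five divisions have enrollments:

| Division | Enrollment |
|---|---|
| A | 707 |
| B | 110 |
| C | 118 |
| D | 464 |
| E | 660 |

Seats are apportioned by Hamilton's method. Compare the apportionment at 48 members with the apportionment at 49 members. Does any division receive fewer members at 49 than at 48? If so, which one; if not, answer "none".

B

At 48 seats: A 16, B 3, C 3, D 11, E 15.
At 49 seats: A 17, B 2, C 3, D 11, E 16.
B drops from 3 to 2.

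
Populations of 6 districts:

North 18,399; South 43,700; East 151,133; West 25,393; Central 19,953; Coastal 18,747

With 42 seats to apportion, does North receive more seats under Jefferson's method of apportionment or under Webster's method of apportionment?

Jefferson: North 2, South 6, East 24, West 4, Central 3, Coastal 3.
Webster: North 3, South 7, East 22, West 4, Central 3, Coastal 3.
North gets 2 under Jefferson and 3 under Webster.

Webster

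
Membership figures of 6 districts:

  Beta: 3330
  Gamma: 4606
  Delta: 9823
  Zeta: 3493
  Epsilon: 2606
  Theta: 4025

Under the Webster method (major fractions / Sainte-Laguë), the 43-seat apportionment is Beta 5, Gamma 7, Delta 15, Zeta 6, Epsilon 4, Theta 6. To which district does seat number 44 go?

Delta

Priority for the next seat is population ÷ (current seats + 0.5).
Priorities: Beta 605.455, Gamma 614.133, Delta 633.742, Zeta 537.385, Epsilon 579.111, Theta 619.231.
Highest priority: Delta.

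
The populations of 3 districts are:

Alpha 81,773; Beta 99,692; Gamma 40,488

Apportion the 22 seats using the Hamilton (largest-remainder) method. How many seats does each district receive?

Alpha: 8; Beta: 10; Gamma: 4

The standard divisor is 221953/22 ≈ 10088.773.
Standard quotas: Alpha 8.1053, Beta 9.8815, Gamma 4.0132.
Lower quotas: Alpha 8, Beta 9, Gamma 4 (sum 21, leaving 1 seat).
Remainders in descending order: Beta 0.8815, Alpha 0.1053, Gamma 0.0132.
The surplus seat goes to Beta.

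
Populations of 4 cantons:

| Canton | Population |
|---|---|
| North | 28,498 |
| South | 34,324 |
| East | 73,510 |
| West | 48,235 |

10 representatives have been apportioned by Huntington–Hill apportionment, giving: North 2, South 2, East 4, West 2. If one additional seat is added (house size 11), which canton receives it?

West

Priority for the next seat is population ÷ (√(s·(s+1))).
Priorities: North 11634.260, South 14012.714, East 16437.336, West 19691.856.
Highest priority: West.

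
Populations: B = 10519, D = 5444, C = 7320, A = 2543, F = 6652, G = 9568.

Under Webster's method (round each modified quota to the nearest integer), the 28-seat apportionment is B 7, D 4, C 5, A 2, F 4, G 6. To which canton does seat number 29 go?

Priority for the next seat is population ÷ (current seats + 0.5).
Priorities: B 1402.533, D 1209.778, C 1330.909, A 1017.200, F 1478.222, G 1472.000.
Highest priority: F.

F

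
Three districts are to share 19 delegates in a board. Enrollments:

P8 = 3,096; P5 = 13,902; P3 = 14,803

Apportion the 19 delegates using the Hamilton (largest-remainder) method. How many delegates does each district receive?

P8 2, P5 8, P3 9

The standard divisor is 31801/19 ≈ 1673.737.
Standard quotas: P8 1.8498, P5 8.3060, P3 8.8443.
Lower quotas: P8 1, P5 8, P3 8 (sum 17, leaving 2 seats).
Remainders in descending order: P8 0.8498, P3 0.8443, P5 0.3060.
Largest remainders: P8, P3 receive the extra seats.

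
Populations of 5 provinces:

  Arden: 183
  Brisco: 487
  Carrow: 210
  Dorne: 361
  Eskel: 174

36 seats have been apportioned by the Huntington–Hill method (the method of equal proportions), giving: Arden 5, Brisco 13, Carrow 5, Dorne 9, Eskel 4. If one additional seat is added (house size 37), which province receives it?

Priority for the next seat is population ÷ (√(s·(s+1))).
Priorities: Arden 33.411, Brisco 36.099, Carrow 38.341, Dorne 38.053, Eskel 38.908.
Highest priority: Eskel.

Eskel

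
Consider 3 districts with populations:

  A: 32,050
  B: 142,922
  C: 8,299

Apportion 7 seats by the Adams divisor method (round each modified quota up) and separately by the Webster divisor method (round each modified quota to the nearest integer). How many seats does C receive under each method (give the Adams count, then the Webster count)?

Adams: A 1, B 5, C 1.
Webster: A 1, B 6, C 0.
C gets 1 under Adams and 0 under Webster.

1 and 0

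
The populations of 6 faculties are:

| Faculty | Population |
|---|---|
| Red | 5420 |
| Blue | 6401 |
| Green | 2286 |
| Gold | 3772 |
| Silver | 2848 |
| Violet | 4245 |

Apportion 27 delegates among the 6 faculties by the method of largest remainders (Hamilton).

Red 6, Blue 7, Green 2, Gold 4, Silver 3, Violet 5

Total 24972; standard divisor 24972/27 ≈ 924.889.
Standard quotas: Red 5.8602, Blue 6.9208, Green 2.4716, Gold 4.0783, Silver 3.0793, Violet 4.5897.
Lower quotas: Red 5, Blue 6, Green 2, Gold 4, Silver 3, Violet 4 (sum 24, leaving 3 seats).
Remainders in descending order: Blue 0.9208, Red 0.8602, Violet 0.5897, Green 0.4716, Silver 0.0793, Gold 0.0783.
The surplus seats go to Blue, Red, Violet.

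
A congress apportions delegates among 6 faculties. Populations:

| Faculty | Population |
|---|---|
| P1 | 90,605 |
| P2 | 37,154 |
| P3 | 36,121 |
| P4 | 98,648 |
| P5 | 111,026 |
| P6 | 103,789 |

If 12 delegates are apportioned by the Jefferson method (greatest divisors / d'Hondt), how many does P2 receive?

Standard divisor 477343/12 ≈ 39778.583; standard quotas: P1 2.278, P2 0.934, P3 0.908, P4 2.480, P5 2.791, P6 2.609.
Rounding down gives 2, 0, 0, 2, 2, 2 = 8 seats, so the divisor must be adjusted.
With modified divisor 33700: modified quotas P1 2.689, P2 1.102, P3 1.072, P4 2.927, P5 3.295, P6 3.080.
Rounding down: P1 2, P2 1, P3 1, P4 2, P5 3, P6 3 (total 12).
P2 receives 1.

1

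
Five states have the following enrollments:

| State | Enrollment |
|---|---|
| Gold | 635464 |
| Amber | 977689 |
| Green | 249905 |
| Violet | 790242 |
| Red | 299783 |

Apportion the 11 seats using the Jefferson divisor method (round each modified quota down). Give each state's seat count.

Gold 2, Amber 4, Green 1, Violet 3, Red 1

Standard divisor 2953083/11 ≈ 268462.091; standard quotas: Gold 2.367, Amber 3.642, Green 0.931, Violet 2.944, Red 1.117.
Rounding down gives 2, 3, 0, 2, 1 = 8 seats, so the divisor must be adjusted.
With modified divisor 228100: modified quotas Gold 2.786, Amber 4.286, Green 1.096, Violet 3.464, Red 1.314.
Rounding down: Gold 2, Amber 4, Green 1, Violet 3, Red 1 (total 11).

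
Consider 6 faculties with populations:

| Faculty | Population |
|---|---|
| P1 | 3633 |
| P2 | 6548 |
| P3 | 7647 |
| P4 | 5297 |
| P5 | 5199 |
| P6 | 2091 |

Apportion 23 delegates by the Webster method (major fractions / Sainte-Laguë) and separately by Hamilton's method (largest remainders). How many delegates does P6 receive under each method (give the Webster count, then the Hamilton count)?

Webster: P1 3, P2 5, P3 5, P4 4, P5 4, P6 2.
Hamilton: P1 3, P2 5, P3 6, P4 4, P5 4, P6 1.
P6 gets 2 under Webster and 1 under Hamilton.

2 and 1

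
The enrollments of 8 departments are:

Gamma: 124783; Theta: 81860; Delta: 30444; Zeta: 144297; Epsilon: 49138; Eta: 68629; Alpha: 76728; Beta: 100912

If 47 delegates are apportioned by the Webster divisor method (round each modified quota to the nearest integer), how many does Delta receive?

2

Standard divisor 676791/47 ≈ 14399.809; standard quotas: Gamma 8.666, Theta 5.685, Delta 2.114, Zeta 10.021, Epsilon 3.412, Eta 4.766, Alpha 5.328, Beta 7.008.
Rounding to the nearest integer gives Gamma 9, Theta 6, Delta 2, Zeta 10, Epsilon 3, Eta 5, Alpha 5, Beta 7 — total 47, matching the house size, so no adjustment is needed.
Delta receives 2.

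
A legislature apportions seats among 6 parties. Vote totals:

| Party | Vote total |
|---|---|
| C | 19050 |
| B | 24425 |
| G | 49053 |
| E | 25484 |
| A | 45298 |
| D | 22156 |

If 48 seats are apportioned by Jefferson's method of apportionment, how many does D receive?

Standard divisor 185466/48 ≈ 3863.875; standard quotas: C 4.930, B 6.321, G 12.695, E 6.595, A 11.723, D 5.734.
Rounding down gives 4, 6, 12, 6, 11, 5 = 44 seats, so the divisor must be adjusted.
With modified divisor 3670: modified quotas C 5.191, B 6.655, G 13.366, E 6.944, A 12.343, D 6.037.
Rounding down: C 5, B 6, G 13, E 6, A 12, D 6 (total 48).
D receives 6.

6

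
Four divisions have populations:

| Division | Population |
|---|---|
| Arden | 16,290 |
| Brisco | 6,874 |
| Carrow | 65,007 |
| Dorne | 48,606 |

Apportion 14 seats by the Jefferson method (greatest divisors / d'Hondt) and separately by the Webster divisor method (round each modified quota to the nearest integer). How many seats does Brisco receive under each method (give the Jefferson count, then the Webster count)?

Jefferson: Arden 2, Brisco 0, Carrow 7, Dorne 5.
Webster: Arden 2, Brisco 1, Carrow 6, Dorne 5.
Brisco gets 0 under Jefferson and 1 under Webster.

0 and 1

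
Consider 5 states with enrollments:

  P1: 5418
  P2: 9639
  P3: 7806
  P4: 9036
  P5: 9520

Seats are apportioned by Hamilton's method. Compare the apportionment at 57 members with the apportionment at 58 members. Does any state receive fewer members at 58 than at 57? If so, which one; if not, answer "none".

At 57 seats: P1 8, P2 13, P3 11, P4 12, P5 13.
At 58 seats: P1 8, P2 13, P3 11, P4 13, P5 13.
No state's allocation decreased.

none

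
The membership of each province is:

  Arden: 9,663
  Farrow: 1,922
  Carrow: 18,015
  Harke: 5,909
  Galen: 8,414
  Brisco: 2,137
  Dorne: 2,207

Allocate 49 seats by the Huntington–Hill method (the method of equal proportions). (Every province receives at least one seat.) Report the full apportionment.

Arden 10, Farrow 2, Carrow 18, Harke 6, Galen 9, Brisco 2, Dorne 2

With divisor 983: modified quotas Arden 9.830, Farrow 1.955, Carrow 18.327, Harke 6.011, Galen 8.560, Brisco 2.174, Dorne 2.245.
Geometric-mean thresholds: Arden √(9·10)=9.487, Farrow √(1·2)=1.414, Carrow √(18·19)=18.493, Harke √(6·7)=6.481, Galen √(8·9)=8.485, Brisco √(2·3)=2.449, Dorne √(2·3)=2.449.
Each quota rounded against its threshold gives Arden 10, Farrow 2, Carrow 18, Harke 6, Galen 9, Brisco 2, Dorne 2 (total 49).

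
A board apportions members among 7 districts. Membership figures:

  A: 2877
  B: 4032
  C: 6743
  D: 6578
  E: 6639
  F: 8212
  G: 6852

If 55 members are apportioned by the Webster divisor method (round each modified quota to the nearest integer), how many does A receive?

Standard divisor 41933/55 ≈ 762.418; standard quotas: A 3.774, B 5.288, C 8.844, D 8.628, E 8.708, F 10.771, G 8.987.
Rounding to the nearest integer gives 4, 5, 9, 9, 9, 11, 9 = 56 seats, so the divisor must be adjusted.
With modified divisor 777: modified quotas A 3.703, B 5.189, C 8.678, D 8.466, E 8.544, F 10.569, G 8.819.
Rounding to the nearest integer: A 4, B 5, C 9, D 8, E 9, F 11, G 9 (total 55).
A receives 4.

4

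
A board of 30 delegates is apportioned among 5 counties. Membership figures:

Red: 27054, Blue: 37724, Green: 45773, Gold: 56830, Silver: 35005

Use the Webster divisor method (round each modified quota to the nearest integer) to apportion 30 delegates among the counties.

Standard divisor 202386/30 ≈ 6746.2; standard quotas: Red 4.010, Blue 5.592, Green 6.785, Gold 8.424, Silver 5.189.
Rounding to the nearest integer gives Red 4, Blue 6, Green 7, Gold 8, Silver 5 — total 30, matching the house size, so no adjustment is needed.

Red 4; Blue 6; Green 7; Gold 8; Silver 5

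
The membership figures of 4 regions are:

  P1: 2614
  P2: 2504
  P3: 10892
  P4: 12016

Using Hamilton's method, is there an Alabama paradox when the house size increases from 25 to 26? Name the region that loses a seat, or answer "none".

At 25 seats: P1 2, P2 2, P3 10, P4 11.
At 26 seats: P1 3, P2 2, P3 10, P4 11.
No region's allocation decreased.

none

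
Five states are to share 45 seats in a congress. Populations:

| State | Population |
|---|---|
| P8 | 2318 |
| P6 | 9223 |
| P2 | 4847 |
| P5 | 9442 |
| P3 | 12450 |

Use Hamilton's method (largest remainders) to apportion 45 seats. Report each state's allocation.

Total 38280; standard divisor 38280/45 ≈ 850.667.
Standard quotas: P8 2.7249, P6 10.8421, P2 5.6979, P5 11.0995, P3 14.6356.
Lower quotas: P8 2, P6 10, P2 5, P5 11, P3 14 (sum 42, leaving 3 seats).
Remainders in descending order: P6 0.8421, P8 0.7249, P2 0.6979, P3 0.6356, P5 0.0995.
Largest remainders: P6, P8, P2 receive the extra seats.

P8=3; P6=11; P2=6; P5=11; P3=14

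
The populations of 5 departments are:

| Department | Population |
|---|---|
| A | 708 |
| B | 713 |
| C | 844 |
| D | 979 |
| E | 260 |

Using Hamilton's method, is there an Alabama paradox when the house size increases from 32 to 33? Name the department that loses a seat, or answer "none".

At 32 seats: A 6, B 7, C 8, D 9, E 2.
At 33 seats: A 7, B 7, C 8, D 9, E 2.
No department's allocation decreased.

none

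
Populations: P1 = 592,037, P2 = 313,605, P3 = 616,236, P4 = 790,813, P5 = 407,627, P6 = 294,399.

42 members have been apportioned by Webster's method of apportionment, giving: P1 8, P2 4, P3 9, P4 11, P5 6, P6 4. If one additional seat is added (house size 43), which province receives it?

P2

Priority for the next seat is population ÷ (current seats + 0.5).
Priorities: P1 69651.412, P2 69690.000, P3 64866.947, P4 68766.348, P5 62711.846, P6 65422.000.
Highest priority: P2.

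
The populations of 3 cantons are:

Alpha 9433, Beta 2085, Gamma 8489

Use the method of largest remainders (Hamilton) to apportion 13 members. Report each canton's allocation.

Alpha=6, Beta=1, Gamma=6

The standard divisor is 20007/13 = 1539.
Standard quotas: Alpha 6.1293, Beta 1.3548, Gamma 5.5159.
Lower quotas: Alpha 6, Beta 1, Gamma 5 (sum 12, leaving 1 seat).
Remainders in descending order: Gamma 0.5159, Beta 0.3548, Alpha 0.1293.
The surplus seat goes to Gamma.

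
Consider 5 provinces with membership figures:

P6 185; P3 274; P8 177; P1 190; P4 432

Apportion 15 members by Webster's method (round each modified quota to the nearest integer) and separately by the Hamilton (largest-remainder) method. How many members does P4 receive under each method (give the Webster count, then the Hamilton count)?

Webster: P6 2, P3 3, P8 2, P1 2, P4 6.
Hamilton: P6 2, P3 4, P8 2, P1 2, P4 5.
P4 gets 6 under Webster and 5 under Hamilton.

6 and 5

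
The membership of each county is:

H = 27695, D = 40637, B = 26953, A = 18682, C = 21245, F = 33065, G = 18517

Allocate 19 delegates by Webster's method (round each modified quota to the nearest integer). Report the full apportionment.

Standard divisor 186794/19 ≈ 9831.263; standard quotas: H 2.817, D 4.133, B 2.742, A 1.900, C 2.161, F 3.363, G 1.883.
Rounding to the nearest integer gives H 3, D 4, B 3, A 2, C 2, F 3, G 2 — total 19, matching the house size, so no adjustment is needed.

H=3, D=4, B=3, A=2, C=2, F=3, G=2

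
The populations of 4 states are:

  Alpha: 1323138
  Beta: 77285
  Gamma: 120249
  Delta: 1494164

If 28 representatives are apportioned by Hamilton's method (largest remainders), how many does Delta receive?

14

Standard divisor: 3014836 ÷ 28 ≈ 107672.714.
Standard quotas: Alpha 12.2885, Beta 0.7178, Gamma 1.1168, Delta 13.8769.
Lower quotas: Alpha 12, Beta 0, Gamma 1, Delta 13 (sum 26, leaving 2 seats).
Remainders in descending order: Delta 0.8769, Beta 0.7178, Alpha 0.2885, Gamma 0.1168.
Largest remainders: Delta, Beta receive the extra seats.
Delta receives 14.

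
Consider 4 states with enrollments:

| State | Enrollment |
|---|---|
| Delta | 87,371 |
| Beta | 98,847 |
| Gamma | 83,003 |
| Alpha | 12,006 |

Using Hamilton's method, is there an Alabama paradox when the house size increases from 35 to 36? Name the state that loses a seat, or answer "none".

At 35 seats: Delta 11, Beta 12, Gamma 10, Alpha 2.
At 36 seats: Delta 11, Beta 13, Gamma 11, Alpha 1.
Alpha drops from 2 to 1.

Alpha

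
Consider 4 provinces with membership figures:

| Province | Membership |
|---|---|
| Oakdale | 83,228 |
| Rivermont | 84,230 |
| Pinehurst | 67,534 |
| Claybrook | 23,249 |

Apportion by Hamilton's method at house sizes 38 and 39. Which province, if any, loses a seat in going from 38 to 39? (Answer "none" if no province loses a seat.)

Claybrook

At 38 seats: Oakdale 12, Rivermont 12, Pinehurst 10, Claybrook 4.
At 39 seats: Oakdale 13, Rivermont 13, Pinehurst 10, Claybrook 3.
Claybrook drops from 4 to 3.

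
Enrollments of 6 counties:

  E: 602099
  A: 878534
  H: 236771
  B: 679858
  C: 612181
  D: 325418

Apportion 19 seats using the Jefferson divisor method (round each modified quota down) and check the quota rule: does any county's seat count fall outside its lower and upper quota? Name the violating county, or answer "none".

Standard quotas: E 3.430, A 5.005, H 1.349, B 3.873, C 3.488, D 1.854.
Jefferson allocation: E 3, A 5, H 1, B 4, C 4, D 2.
Every allocation lies between the lower and upper quota.

none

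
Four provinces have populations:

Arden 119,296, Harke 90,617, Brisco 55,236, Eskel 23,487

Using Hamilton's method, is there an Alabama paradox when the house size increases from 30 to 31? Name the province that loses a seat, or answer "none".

At 30 seats: Arden 12, Harke 9, Brisco 6, Eskel 3.
At 31 seats: Arden 13, Harke 10, Brisco 6, Eskel 2.
Eskel drops from 3 to 2.

Eskel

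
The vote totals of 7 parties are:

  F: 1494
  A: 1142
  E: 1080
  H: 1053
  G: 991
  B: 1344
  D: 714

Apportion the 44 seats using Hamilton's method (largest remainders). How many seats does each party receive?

F: 8, A: 6, E: 6, H: 6, G: 6, B: 8, D: 4

Total 7818; standard divisor 7818/44 ≈ 177.682.
Standard quotas: F 8.408, A 6.427, E 6.078, H 5.926, G 5.577, B 7.564, D 4.018.
Lower quotas: F 8, A 6, E 6, H 5, G 5, B 7, D 4 (sum 41, leaving 3 seats).
Remainders in descending order: H 0.926, G 0.577, B 0.564, A 0.427, F 0.408, E 0.078, D 0.018.
Largest remainders: H, G, B receive the extra seats.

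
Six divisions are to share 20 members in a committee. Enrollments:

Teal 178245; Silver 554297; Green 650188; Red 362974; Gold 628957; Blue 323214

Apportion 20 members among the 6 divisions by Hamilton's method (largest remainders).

Teal=1, Silver=4, Green=5, Red=3, Gold=5, Blue=2

Total 2697875; standard divisor 2697875/20 ≈ 134893.75.
Standard quotas: Teal 1.3214, Silver 4.1091, Green 4.8200, Red 2.6908, Gold 4.6626, Blue 2.3961.
Lower quotas: Teal 1, Silver 4, Green 4, Red 2, Gold 4, Blue 2 (sum 17, leaving 3 seats).
Remainders in descending order: Green 0.8200, Red 0.6908, Gold 0.6626, Blue 0.3961, Teal 0.3214, Silver 0.1091.
The surplus seats go to Green, Red, Gold.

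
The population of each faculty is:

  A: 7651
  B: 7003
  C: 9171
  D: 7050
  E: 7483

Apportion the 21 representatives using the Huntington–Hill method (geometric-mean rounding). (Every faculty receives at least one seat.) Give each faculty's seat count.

With divisor 1866: modified quotas A 4.100, B 3.753, C 4.915, D 3.778, E 4.010.
Geometric-mean thresholds: A √(4·5)=4.472, B √(3·4)=3.464, C √(4·5)=4.472, D √(3·4)=3.464, E √(4·5)=4.472.
Each quota rounded against its threshold gives A 4, B 4, C 5, D 4, E 4 (total 21).

A 4, B 4, C 5, D 4, E 4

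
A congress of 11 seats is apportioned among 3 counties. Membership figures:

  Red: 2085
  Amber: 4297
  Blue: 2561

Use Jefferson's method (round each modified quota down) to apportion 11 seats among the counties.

Red 2; Amber 6; Blue 3

Standard divisor 8943/11 ≈ 813; standard quotas: Red 2.565, Amber 5.285, Blue 3.150.
Rounding down gives 2, 5, 3 = 10 seats, so the divisor must be adjusted.
With modified divisor 700: modified quotas Red 2.979, Amber 6.139, Blue 3.659.
Rounding down: Red 2, Amber 6, Blue 3 (total 11).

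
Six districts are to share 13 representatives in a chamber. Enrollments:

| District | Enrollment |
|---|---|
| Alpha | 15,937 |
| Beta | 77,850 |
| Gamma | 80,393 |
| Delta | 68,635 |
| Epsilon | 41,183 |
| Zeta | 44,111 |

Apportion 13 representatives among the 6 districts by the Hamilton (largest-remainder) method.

Alpha=0; Beta=3; Gamma=3; Delta=3; Epsilon=2; Zeta=2

Standard divisor: 328109 ÷ 13 ≈ 25239.154.
Standard quotas: Alpha 0.6314, Beta 3.0845, Gamma 3.1852, Delta 2.7194, Epsilon 1.6317, Zeta 1.7477.
Lower quotas: Alpha 0, Beta 3, Gamma 3, Delta 2, Epsilon 1, Zeta 1 (sum 10, leaving 3 seats).
Remainders in descending order: Zeta 0.7477, Delta 0.7194, Epsilon 0.6317, Alpha 0.6314, Gamma 0.1852, Beta 0.0845.
Largest remainders: Zeta, Delta, Epsilon receive the extra seats.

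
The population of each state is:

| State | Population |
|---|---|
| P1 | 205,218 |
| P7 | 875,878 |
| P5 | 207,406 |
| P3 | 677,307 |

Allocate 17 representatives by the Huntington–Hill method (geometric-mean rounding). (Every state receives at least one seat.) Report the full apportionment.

P1 2, P7 7, P5 2, P3 6

With divisor 120351: modified quotas P1 1.705, P7 7.278, P5 1.723, P3 5.628.
Geometric-mean thresholds: P1 √(1·2)=1.414, P7 √(7·8)=7.483, P5 √(1·2)=1.414, P3 √(5·6)=5.477.
Each quota rounded against its threshold gives P1 2, P7 7, P5 2, P3 6 (total 17).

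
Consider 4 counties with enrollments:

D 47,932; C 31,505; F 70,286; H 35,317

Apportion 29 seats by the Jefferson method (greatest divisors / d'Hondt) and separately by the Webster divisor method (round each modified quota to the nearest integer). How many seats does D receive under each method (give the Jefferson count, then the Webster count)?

Jefferson: D 8, C 5, F 11, H 5.
Webster: D 7, C 5, F 11, H 6.
D gets 8 under Jefferson and 7 under Webster.

8 and 7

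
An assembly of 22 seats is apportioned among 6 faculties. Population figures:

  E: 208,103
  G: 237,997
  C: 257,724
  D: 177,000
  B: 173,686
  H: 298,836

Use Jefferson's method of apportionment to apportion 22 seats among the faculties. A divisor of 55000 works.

E 3, G 4, C 4, D 3, B 3, H 5

With modified divisor 55000: modified quotas E 3.784, G 4.327, C 4.686, D 3.218, B 3.158, H 5.433.
Rounding down: E 3, G 4, C 4, D 3, B 3, H 5 (total 22).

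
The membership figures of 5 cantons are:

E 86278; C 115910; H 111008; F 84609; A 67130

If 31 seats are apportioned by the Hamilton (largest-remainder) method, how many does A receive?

4

The standard divisor is 464935/31 ≈ 14997.903.
Standard quotas: E 5.7527, C 7.7284, H 7.4016, F 5.6414, A 4.4760.
Lower quotas: E 5, C 7, H 7, F 5, A 4 (sum 28, leaving 3 seats).
Remainders in descending order: E 0.7527, C 0.7284, F 0.6414, A 0.4760, H 0.4016.
Largest remainders: E, C, F receive the extra seats.
A receives 4.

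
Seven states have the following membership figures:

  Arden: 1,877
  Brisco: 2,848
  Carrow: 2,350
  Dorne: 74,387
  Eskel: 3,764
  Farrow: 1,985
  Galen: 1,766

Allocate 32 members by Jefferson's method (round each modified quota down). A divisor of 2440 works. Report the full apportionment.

Arden=0; Brisco=1; Carrow=0; Dorne=30; Eskel=1; Farrow=0; Galen=0

With modified divisor 2440: modified quotas Arden 0.769, Brisco 1.167, Carrow 0.963, Dorne 30.486, Eskel 1.543, Farrow 0.814, Galen 0.724.
Rounding down: Arden 0, Brisco 1, Carrow 0, Dorne 30, Eskel 1, Farrow 0, Galen 0 (total 32).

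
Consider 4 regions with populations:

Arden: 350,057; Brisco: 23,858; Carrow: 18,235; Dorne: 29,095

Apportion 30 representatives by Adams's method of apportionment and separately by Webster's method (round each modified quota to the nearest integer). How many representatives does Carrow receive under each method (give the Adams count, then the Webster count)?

2 and 1

Adams: Arden 24, Brisco 2, Carrow 2, Dorne 2.
Webster: Arden 25, Brisco 2, Carrow 1, Dorne 2.
Carrow gets 2 under Adams and 1 under Webster.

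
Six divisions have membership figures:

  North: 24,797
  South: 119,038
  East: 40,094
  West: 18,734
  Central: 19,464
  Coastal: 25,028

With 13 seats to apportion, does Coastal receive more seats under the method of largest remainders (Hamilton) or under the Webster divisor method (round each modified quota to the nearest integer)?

Hamilton: North 1, South 6, East 2, West 1, Central 1, Coastal 2.
Webster: North 1, South 7, East 2, West 1, Central 1, Coastal 1.
Coastal gets 2 under Hamilton and 1 under Webster.

Hamilton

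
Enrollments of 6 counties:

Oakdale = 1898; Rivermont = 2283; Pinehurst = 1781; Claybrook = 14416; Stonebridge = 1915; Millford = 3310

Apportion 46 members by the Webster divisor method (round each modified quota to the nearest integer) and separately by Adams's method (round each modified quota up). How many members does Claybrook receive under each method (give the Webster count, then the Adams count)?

26 and 25

Webster: Oakdale 3, Rivermont 4, Pinehurst 3, Claybrook 26, Stonebridge 4, Millford 6.
Adams: Oakdale 4, Rivermont 4, Pinehurst 3, Claybrook 25, Stonebridge 4, Millford 6.
Claybrook gets 26 under Webster and 25 under Adams.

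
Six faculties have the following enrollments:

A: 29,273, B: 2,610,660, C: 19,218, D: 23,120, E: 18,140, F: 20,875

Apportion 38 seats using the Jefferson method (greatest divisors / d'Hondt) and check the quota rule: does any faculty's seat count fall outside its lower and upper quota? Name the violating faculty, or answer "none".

B

Standard quotas: A 0.409, B 36.455, C 0.268, D 0.323, E 0.253, F 0.291.
Jefferson allocation: A 0, B 38, C 0, D 0, E 0, F 0.
B has quota 36.455 (lower 36, upper 37) but receives 38 — outside the quota interval.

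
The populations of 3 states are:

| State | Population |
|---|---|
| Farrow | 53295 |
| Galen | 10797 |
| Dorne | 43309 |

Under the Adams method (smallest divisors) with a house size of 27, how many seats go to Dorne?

Standard divisor 107401/27 ≈ 3977.815; standard quotas: Farrow 13.398, Galen 2.714, Dorne 10.888.
Rounding up gives 14, 3, 11 = 28 seats, so the divisor must be adjusted.
With modified divisor 4200: modified quotas Farrow 12.689, Galen 2.571, Dorne 10.312.
Rounding up: Farrow 13, Galen 3, Dorne 11 (total 27).
Dorne receives 11.

11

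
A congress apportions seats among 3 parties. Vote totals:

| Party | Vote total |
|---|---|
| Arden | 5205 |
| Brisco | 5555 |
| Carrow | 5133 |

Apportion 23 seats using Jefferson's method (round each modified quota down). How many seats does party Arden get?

Standard divisor 15893/23 ≈ 691; standard quotas: Arden 7.533, Brisco 8.039, Carrow 7.428.
Rounding down gives 7, 8, 7 = 22 seats, so the divisor must be adjusted.
With modified divisor 646: modified quotas Arden 8.057, Brisco 8.599, Carrow 7.946.
Rounding down: Arden 8, Brisco 8, Carrow 7 (total 23).
Arden receives 8.

8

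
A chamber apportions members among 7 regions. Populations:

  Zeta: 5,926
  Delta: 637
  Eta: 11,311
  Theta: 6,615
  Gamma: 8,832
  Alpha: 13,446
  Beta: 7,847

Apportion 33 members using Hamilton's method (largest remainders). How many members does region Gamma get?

5

Total 54614; standard divisor 54614/33 ≈ 1654.97.
Standard quotas: Zeta 3.5807, Delta 0.3849, Eta 6.8346, Theta 3.9971, Gamma 5.3367, Alpha 8.1246, Beta 4.7415.
Lower quotas: Zeta 3, Delta 0, Eta 6, Theta 3, Gamma 5, Alpha 8, Beta 4 (sum 29, leaving 4 seats).
Remainders in descending order: Theta 0.9971, Eta 0.8346, Beta 0.7415, Zeta 0.5807, Delta 0.3849, Gamma 0.3367, Alpha 0.1246.
Largest remainders: Theta, Eta, Beta, Zeta receive the extra seats.
Gamma receives 5.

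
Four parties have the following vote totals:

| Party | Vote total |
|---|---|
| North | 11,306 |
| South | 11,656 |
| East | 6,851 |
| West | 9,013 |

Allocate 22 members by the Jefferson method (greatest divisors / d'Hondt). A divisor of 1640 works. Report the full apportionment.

With modified divisor 1640: modified quotas North 6.894, South 7.107, East 4.177, West 5.496.
Rounding down: North 6, South 7, East 4, West 5 (total 22).

North 6, South 7, East 4, West 5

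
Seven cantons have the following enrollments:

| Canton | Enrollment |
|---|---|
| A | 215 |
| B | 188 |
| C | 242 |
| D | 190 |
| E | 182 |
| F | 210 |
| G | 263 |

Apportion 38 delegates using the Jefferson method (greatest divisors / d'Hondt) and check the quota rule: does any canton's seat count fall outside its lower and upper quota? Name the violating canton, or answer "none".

none

Standard quotas: A 5.483, B 4.795, C 6.172, D 4.846, E 4.642, F 5.356, G 6.707.
Jefferson allocation: A 5, B 5, C 6, D 5, E 5, F 5, G 7.
Every allocation lies between the lower and upper quota.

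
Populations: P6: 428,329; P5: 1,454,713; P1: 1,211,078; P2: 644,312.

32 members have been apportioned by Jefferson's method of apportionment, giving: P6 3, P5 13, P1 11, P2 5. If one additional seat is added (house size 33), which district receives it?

Priority for the next seat is population ÷ (current seats + 1).
Priorities: P6 107082.250, P5 103908.071, P1 100923.167, P2 107385.333.
Highest priority: P2.

P2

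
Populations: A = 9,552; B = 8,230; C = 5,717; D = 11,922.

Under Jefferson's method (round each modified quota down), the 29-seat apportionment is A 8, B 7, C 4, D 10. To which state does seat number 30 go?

C

Priority for the next seat is population ÷ (current seats + 1).
Priorities: A 1061.333, B 1028.750, C 1143.400, D 1083.818.
Highest priority: C.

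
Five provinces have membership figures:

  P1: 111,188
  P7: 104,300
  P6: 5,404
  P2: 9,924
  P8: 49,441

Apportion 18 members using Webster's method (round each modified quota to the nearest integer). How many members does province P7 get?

7

Standard divisor 280257/18 ≈ 15569.833; standard quotas: P1 7.141, P7 6.699, P6 0.347, P2 0.637, P8 3.175.
Rounding to the nearest integer gives P1 7, P7 7, P6 0, P2 1, P8 3 — total 18, matching the house size, so no adjustment is needed.
P7 receives 7.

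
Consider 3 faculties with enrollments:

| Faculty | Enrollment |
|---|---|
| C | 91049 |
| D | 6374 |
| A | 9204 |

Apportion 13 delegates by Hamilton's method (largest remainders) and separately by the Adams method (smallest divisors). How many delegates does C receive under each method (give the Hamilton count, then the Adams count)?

Hamilton: C 11, D 1, A 1.
Adams: C 10, D 1, A 2.
C gets 11 under Hamilton and 10 under Adams.

11 and 10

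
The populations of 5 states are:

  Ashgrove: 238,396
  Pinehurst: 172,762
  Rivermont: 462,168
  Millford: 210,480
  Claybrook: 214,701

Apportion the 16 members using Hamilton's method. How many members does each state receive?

The standard divisor is 1298507/16 ≈ 81156.688.
Standard quotas: Ashgrove 2.9375, Pinehurst 2.1287, Rivermont 5.6948, Millford 2.5935, Claybrook 2.6455.
Lower quotas: Ashgrove 2, Pinehurst 2, Rivermont 5, Millford 2, Claybrook 2 (sum 13, leaving 3 seats).
Remainders in descending order: Ashgrove 0.9375, Rivermont 0.6948, Claybrook 0.6455, Millford 0.5935, Pinehurst 0.1287.
Largest remainders: Ashgrove, Rivermont, Claybrook receive the extra seats.

Ashgrove: 3, Pinehurst: 2, Rivermont: 6, Millford: 2, Claybrook: 3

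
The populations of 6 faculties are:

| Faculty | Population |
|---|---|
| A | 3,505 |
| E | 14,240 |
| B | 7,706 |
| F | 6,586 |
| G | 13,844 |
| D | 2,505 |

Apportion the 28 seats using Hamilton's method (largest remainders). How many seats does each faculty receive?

The standard divisor is 48386/28 ≈ 1728.071.
Standard quotas: A 2.0283, E 8.2404, B 4.4593, F 3.8112, G 8.0112, D 1.4496.
Lower quotas: A 2, E 8, B 4, F 3, G 8, D 1 (sum 26, leaving 2 seats).
Remainders in descending order: F 0.8112, B 0.4593, D 0.4496, E 0.2404, A 0.0283, G 0.0112.
The surplus seats go to F, B.

A 2; E 8; B 5; F 4; G 8; D 1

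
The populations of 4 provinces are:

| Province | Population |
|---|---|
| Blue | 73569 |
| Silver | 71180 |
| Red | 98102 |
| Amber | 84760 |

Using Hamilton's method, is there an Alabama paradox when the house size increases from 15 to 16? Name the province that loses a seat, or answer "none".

At 15 seats: Blue 3, Silver 3, Red 5, Amber 4.
At 16 seats: Blue 4, Silver 3, Red 5, Amber 4.
No province's allocation decreased.

none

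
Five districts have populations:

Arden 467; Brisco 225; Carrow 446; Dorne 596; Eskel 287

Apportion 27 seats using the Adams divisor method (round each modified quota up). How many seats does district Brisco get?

Standard divisor 2021/27 ≈ 74.852; standard quotas: Arden 6.239, Brisco 3.006, Carrow 5.958, Dorne 7.962, Eskel 3.834.
Rounding up gives 7, 4, 6, 8, 4 = 29 seats, so the divisor must be adjusted.
With modified divisor 80: modified quotas Arden 5.838, Brisco 2.812, Carrow 5.575, Dorne 7.450, Eskel 3.587.
Rounding up: Arden 6, Brisco 3, Carrow 6, Dorne 8, Eskel 4 (total 27).
Brisco receives 3.

3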